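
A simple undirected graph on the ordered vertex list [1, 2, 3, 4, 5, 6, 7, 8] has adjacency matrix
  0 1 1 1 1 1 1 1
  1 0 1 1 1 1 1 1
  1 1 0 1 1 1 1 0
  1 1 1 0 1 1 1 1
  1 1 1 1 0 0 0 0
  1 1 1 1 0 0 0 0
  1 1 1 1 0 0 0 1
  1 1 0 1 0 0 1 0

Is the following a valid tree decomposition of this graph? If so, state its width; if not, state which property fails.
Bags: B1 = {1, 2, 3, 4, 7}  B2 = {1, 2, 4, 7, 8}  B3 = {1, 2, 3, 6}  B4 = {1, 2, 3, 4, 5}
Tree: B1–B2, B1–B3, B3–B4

No — edge (4,6) lies in no bag.

A tree decomposition must satisfy three properties: every vertex lies in some bag; for every edge, both endpoints lie together in some bag; and for every vertex, the bags containing it form a connected subtree. Here edge (4,6) lies in no bag, so the decomposition is invalid.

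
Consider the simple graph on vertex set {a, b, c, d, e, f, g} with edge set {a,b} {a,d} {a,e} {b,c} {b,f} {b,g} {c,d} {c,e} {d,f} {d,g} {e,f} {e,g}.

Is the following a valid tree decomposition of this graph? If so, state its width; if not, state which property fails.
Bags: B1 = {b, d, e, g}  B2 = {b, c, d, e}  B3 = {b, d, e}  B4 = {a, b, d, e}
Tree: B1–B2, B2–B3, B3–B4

No — vertex f appears in no bag.

A tree decomposition must satisfy three properties: every vertex lies in some bag; for every edge, both endpoints lie together in some bag; and for every vertex, the bags containing it form a connected subtree. Here vertex f appears in no bag, so the decomposition is invalid.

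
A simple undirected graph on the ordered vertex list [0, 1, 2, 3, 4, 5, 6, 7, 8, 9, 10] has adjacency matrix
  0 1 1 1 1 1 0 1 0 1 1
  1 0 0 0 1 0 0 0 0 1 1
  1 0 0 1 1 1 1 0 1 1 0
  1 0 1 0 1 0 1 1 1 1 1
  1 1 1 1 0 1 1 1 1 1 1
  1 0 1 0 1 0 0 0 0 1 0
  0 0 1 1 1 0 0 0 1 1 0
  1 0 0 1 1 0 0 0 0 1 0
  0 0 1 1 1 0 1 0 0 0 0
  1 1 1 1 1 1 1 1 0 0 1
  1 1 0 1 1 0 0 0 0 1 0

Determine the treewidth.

A width-4 tree decomposition is:
Bags: B1 = {0, 2, 3, 4, 9}  B2 = {0, 2, 4, 5, 9}  B3 = {0, 3, 4, 7, 9}  B4 = {2, 3, 4, 6, 9}  B5 = {0, 3, 4, 9, 10}  B6 = {0, 1, 4, 9, 10}  B7 = {2, 3, 4, 6, 8}
Tree: B1–B2, B1–B3, B1–B4, B3–B5, B5–B6, B4–B7
Each bag holds 5 vertices, so the decomposition has width 4, which upper-bounds the treewidth. For the lower bound, the 5 vertices {2, 3, 4, 6, 8} are pairwise adjacent, and any tree decomposition puts a clique entirely inside one bag — forcing width ≥ 4. Therefore the treewidth is 4.

4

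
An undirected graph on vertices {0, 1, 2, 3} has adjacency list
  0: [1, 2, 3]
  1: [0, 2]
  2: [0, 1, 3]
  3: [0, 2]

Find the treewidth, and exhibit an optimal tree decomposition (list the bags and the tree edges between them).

Treewidth 2.
One such decomposition:
Bags: B1 = {0, 1, 2}  B2 = {0, 2, 3}
Tree: B1–B2

Every bag has size at most 3, so the width is 3 − 1 = 2 and tw(G) ≤ 2. Conversely, {0, 1, 2} is a clique of size 3, and the vertices of any clique must share a bag in every tree decomposition; so some bag has ≥ 3 vertices and tw(G) ≥ 2. Hence tw(G) = 2 exactly.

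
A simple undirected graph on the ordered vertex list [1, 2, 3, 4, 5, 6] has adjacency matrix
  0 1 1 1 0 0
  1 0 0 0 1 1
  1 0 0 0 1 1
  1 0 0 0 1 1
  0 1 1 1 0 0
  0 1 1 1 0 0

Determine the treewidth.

A width-3 tree decomposition is:
Bags: B1 = {2, 3, 4, 5}  B2 = {1, 2, 3, 4}  B3 = {2, 3, 4, 6}
Tree: B1–B2, B2–B3
The largest bag has 4 vertices, giving width 3; this decomposition certifies tw(G) ≤ 3. For the lower bound: the 4 vertex sets {3,5}, {1,4}, {2}, {6} are disjoint, each induces a connected subgraph, and every pair is joined by at least one edge of G. Contracting each set to a single vertex therefore yields K_{4} as a minor, and since treewidth is minor-monotone, tw(G) ≥ tw(K_{4}) = 3. Combining the bounds, tw(G) = 3.

3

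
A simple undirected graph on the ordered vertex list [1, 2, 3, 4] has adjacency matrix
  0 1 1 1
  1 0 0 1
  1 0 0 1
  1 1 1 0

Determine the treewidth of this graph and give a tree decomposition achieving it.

Treewidth 2.
One optimal decomposition is:
Bags: B1 = {1, 2, 4}  B2 = {1, 3, 4}
Tree: B1–B2

Each bag holds 3 vertices, so the decomposition has width 2, which upper-bounds the treewidth. Conversely, {1, 2, 4} is a clique of size 3, and the vertices of any clique must share a bag in every tree decomposition; so some bag has ≥ 3 vertices and tw(G) ≥ 2. Therefore the treewidth is 2.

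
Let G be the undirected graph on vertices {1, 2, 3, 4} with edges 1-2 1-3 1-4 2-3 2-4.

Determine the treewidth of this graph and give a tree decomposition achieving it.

Every bag has size at most 3, so the width is 3 − 1 = 2 and tw(G) ≤ 2. On the other hand G contains the 3-clique {1, 2, 3}. A clique must lie in a single bag of any decomposition, so no decomposition can have width below 2. Combining the bounds, tw(G) = 2.

Treewidth 2.
One optimal decomposition is:
Bags: B1 = {1, 2, 3}  B2 = {1, 2, 4}
Tree: B1–B2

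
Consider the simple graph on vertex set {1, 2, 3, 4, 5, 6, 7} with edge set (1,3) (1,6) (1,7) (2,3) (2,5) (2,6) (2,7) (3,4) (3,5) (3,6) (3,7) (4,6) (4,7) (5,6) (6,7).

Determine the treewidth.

3

A width-3 tree decomposition is:
Bags: B1 = {2, 3, 6, 7}  B2 = {3, 4, 6, 7}  B3 = {2, 3, 5, 6}  B4 = {1, 3, 6, 7}
Tree: B1–B2, B1–B3, B2–B4
The largest bag has 4 vertices, giving width 3; this decomposition certifies tw(G) ≤ 3. Conversely, {2, 3, 5, 6} is a clique of size 4, and the vertices of any clique must share a bag in every tree decomposition; so some bag has ≥ 4 vertices and tw(G) ≥ 3. Combining the bounds, tw(G) = 3.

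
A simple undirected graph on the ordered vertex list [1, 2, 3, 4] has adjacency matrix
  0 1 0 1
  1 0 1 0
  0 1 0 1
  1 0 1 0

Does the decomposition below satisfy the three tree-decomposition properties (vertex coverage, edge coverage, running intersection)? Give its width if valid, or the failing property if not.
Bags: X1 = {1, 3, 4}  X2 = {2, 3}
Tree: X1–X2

A tree decomposition must satisfy three properties: every vertex lies in some bag; for every edge, both endpoints lie together in some bag; and for every vertex, the bags containing it form a connected subtree. Here edge (1,2) lies in no bag, so the decomposition is invalid.

No — edge (1,2) lies in no bag.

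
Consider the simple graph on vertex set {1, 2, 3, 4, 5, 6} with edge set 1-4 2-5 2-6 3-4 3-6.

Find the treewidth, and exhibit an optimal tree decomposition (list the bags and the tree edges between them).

Treewidth 1.
Bags: B1 = {1, 4}  B2 = {3, 4}  B3 = {3, 6}  B4 = {2, 6}  B5 = {2, 5}
Tree: B1–B2, B2–B3, B3–B4, B4–B5

Every bag has size at most 2, so the width is 2 − 1 = 1 and tw(G) ≤ 1. Since G has at least one edge (e.g. 1–4), it is not an edgeless graph, so tw(G) ≥ 1. The upper and lower bounds meet at 1, so that is the treewidth.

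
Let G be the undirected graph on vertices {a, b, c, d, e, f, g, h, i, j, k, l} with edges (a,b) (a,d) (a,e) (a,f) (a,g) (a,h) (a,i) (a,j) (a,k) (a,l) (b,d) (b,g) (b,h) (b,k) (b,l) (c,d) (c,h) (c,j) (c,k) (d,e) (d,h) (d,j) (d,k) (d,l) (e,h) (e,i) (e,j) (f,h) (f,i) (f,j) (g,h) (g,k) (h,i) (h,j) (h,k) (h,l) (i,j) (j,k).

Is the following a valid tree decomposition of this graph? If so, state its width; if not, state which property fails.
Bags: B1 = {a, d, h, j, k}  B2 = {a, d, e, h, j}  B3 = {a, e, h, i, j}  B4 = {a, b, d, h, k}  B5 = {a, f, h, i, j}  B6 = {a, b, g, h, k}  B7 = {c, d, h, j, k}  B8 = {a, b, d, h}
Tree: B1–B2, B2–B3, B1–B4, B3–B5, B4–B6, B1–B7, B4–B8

A tree decomposition must satisfy three properties: every vertex lies in some bag; for every edge, both endpoints lie together in some bag; and for every vertex, the bags containing it form a connected subtree. Here vertex l appears in no bag, so the decomposition is invalid.

No — vertex l appears in no bag.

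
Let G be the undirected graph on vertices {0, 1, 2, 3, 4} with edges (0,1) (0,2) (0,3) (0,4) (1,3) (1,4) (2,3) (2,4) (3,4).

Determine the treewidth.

3

A width-3 tree decomposition is:
Bags: B1 = {0, 1, 3, 4}  B2 = {0, 2, 3, 4}
Tree: B1–B2
Every bag has size at most 4, so the width is 4 − 1 = 3 and tw(G) ≤ 3. For the lower bound, the 4 vertices {0, 1, 3, 4} are pairwise adjacent, and any tree decomposition puts a clique entirely inside one bag — forcing width ≥ 3. Therefore the treewidth is 3.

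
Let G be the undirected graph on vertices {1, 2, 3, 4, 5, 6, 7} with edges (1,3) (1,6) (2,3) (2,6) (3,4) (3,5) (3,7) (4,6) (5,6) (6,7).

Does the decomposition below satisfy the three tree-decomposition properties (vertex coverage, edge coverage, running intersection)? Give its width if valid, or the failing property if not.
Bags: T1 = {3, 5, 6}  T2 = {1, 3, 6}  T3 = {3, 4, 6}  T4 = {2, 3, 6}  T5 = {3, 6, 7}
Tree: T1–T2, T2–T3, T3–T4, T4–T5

Yes; width 2.

Checking the three conditions: (i) the bags cover all of {1, 2, 3, 4, 5, 6, 7}; (ii) for each edge, some bag contains both endpoints; (iii) the bags containing any fixed vertex form a subtree. All hold, so the decomposition is valid with width 3 − 1 = 2.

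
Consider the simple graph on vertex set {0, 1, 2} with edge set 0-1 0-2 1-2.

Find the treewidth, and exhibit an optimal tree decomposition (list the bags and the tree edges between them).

A single bag containing all 3 vertices is trivially a valid decomposition of width 2. For the lower bound, the 3 vertices {0, 1, 2} are pairwise adjacent, and any tree decomposition puts a clique entirely inside one bag — forcing width ≥ 2. Combining the bounds, tw(G) = 2.

Treewidth 2.
One optimal decomposition is:
Bags: B1 = {0, 1, 2}
Tree: (single bag)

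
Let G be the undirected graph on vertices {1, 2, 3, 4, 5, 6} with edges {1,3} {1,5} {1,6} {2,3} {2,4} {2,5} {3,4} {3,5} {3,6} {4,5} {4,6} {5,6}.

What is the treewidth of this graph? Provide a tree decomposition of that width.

Treewidth 3.
One optimal decomposition is:
Bags: B1 = {3, 4, 5, 6}  B2 = {2, 3, 4, 5}  B3 = {1, 3, 5, 6}
Tree: B1–B2, B1–B3

Every bag has size at most 4, so the width is 4 − 1 = 3 and tw(G) ≤ 3. Conversely, {1, 3, 5, 6} is a clique of size 4, and the vertices of any clique must share a bag in every tree decomposition; so some bag has ≥ 4 vertices and tw(G) ≥ 3. Hence tw(G) = 3 exactly.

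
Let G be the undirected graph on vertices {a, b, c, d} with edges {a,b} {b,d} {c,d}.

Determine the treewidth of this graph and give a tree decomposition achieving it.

Treewidth 1.
One optimal decomposition is:
Bags: B1 = {b, d}  B2 = {a, b}  B3 = {c, d}
Tree: B1–B2, B1–B3

Each bag holds 2 vertices, so the decomposition has width 1, which upper-bounds the treewidth. G has an edge, so its treewidth is at least 1. Combining the bounds, tw(G) = 1.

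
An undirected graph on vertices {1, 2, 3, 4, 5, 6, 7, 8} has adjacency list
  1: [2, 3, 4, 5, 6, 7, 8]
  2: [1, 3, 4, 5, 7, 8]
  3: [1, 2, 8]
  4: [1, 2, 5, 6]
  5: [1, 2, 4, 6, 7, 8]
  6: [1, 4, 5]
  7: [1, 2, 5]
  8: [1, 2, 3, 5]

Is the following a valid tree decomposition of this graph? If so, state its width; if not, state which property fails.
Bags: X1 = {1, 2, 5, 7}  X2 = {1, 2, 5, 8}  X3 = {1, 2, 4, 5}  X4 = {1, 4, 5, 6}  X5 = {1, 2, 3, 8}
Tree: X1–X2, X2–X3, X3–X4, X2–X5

Every vertex of G appears in some bag (union = {1, 2, 3, 4, 5, 6, 7, 8}); every edge is covered by a bag; and for each vertex v the set of bags containing v is connected in the bag tree. The decomposition is therefore valid. The largest bag has 4 vertices, so the width is 3.

Yes; width 3.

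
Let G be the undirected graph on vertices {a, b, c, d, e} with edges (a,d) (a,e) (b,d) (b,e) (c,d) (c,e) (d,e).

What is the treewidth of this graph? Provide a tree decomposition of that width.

Treewidth 2.
Bags: B1 = {c, d, e}  B2 = {b, d, e}  B3 = {a, d, e}
Tree: B1–B2, B2–B3

Every bag has size at most 3, so the width is 3 − 1 = 2 and tw(G) ≤ 2. For the lower bound, the 3 vertices {c, d, e} are pairwise adjacent, and any tree decomposition puts a clique entirely inside one bag — forcing width ≥ 2. The upper and lower bounds meet at 2, so that is the treewidth.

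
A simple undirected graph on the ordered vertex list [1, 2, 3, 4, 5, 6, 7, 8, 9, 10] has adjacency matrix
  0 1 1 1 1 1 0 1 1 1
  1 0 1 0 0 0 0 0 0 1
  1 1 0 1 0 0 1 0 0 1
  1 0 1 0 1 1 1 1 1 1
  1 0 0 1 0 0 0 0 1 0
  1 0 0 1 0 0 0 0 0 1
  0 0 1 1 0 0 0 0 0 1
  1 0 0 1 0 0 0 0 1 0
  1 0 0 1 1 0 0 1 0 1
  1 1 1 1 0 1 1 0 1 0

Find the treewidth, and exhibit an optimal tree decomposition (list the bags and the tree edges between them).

Treewidth 3.
One optimal decomposition is:
Bags: B1 = {1, 2, 3, 10}  B2 = {1, 3, 4, 10}  B3 = {1, 4, 9, 10}  B4 = {1, 4, 8, 9}  B5 = {1, 4, 6, 10}  B6 = {1, 4, 5, 9}  B7 = {3, 4, 7, 10}
Tree: B1–B2, B2–B3, B3–B4, B3–B5, B3–B6, B2–B7

Each bag holds 4 vertices, so the decomposition has width 3, which upper-bounds the treewidth. Conversely, {1, 2, 3, 10} is a clique of size 4, and the vertices of any clique must share a bag in every tree decomposition; so some bag has ≥ 4 vertices and tw(G) ≥ 3. Combining the bounds, tw(G) = 3.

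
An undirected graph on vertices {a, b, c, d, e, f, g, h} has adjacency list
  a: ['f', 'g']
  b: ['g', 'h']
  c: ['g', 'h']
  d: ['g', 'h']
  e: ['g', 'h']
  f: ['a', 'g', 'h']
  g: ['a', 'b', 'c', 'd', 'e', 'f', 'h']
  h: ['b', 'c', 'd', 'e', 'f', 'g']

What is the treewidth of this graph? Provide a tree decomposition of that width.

Treewidth 2.
One optimal decomposition is:
Bags: B1 = {d, g, h}  B2 = {e, g, h}  B3 = {f, g, h}  B4 = {c, g, h}  B5 = {a, f, g}  B6 = {b, g, h}
Tree: B1–B2, B1–B3, B1–B4, B3–B5, B2–B6

Each bag holds 3 vertices, so the decomposition has width 2, which upper-bounds the treewidth. For the lower bound, the 3 vertices {d, g, h} are pairwise adjacent, and any tree decomposition puts a clique entirely inside one bag — forcing width ≥ 2. Hence tw(G) = 2 exactly.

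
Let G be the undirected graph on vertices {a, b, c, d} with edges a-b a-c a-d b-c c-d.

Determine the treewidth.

A width-2 tree decomposition is:
Bags: B1 = {a, b, c}  B2 = {a, c, d}
Tree: B1–B2
The largest bag has 3 vertices, giving width 2; this decomposition certifies tw(G) ≤ 2. On the other hand G contains the 3-clique {a, c, d}. A clique must lie in a single bag of any decomposition, so no decomposition can have width below 2. Therefore the treewidth is 2.

2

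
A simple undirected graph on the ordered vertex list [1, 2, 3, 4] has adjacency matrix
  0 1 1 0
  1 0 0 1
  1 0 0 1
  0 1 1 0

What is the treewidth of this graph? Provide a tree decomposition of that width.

Treewidth 2.
Bags: B1 = {1, 3, 4}  B2 = {1, 2, 4}
Tree: B1–B2

The largest bag has 3 vertices, giving width 2; this decomposition certifies tw(G) ≤ 2. The edges 1–3–4–2–1 form a cycle, so G is not a tree and its treewidth is at least 2. Therefore the treewidth is 2.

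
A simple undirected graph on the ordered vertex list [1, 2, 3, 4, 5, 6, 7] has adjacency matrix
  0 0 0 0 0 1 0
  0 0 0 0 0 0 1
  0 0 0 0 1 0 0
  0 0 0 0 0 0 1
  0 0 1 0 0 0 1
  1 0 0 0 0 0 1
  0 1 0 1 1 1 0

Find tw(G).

A width-1 tree decomposition is:
Bags: B1 = {3, 5}  B2 = {5, 7}  B3 = {2, 7}  B4 = {6, 7}  B5 = {1, 6}  B6 = {4, 7}
Tree: B1–B2, B2–B3, B2–B4, B4–B5, B2–B6
The largest bag has 2 vertices, giving width 1; this decomposition certifies tw(G) ≤ 1. Since G has at least one edge (e.g. 5–3), it is not an edgeless graph, so tw(G) ≥ 1. Hence tw(G) = 1 exactly.

1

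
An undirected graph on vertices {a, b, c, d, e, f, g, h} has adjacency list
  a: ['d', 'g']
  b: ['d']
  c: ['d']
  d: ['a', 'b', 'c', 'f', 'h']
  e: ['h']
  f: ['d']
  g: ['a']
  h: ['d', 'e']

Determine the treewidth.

A width-1 tree decomposition is:
Bags: B1 = {d, h}  B2 = {b, d}  B3 = {e, h}  B4 = {d, f}  B5 = {a, d}  B6 = {c, d}  B7 = {a, g}
Tree: B1–B2, B1–B3, B1–B4, B2–B5, B1–B6, B5–B7
Each bag holds 2 vertices, so the decomposition has width 1, which upper-bounds the treewidth. Any graph with an edge has treewidth ≥ 1, and G has the edge h–d. Combining the bounds, tw(G) = 1.

1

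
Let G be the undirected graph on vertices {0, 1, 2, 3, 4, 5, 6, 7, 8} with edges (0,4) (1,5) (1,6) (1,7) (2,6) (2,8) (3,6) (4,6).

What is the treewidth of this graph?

A width-1 tree decomposition is:
Bags: B1 = {1, 6}  B2 = {4, 6}  B3 = {1, 7}  B4 = {2, 6}  B5 = {2, 8}  B6 = {0, 4}  B7 = {3, 6}  B8 = {1, 5}
Tree: B1–B2, B1–B3, B2–B4, B4–B5, B2–B6, B2–B7, B1–B8
Each bag holds 2 vertices, so the decomposition has width 1, which upper-bounds the treewidth. Any graph with an edge has treewidth ≥ 1, and G has the edge 1–6. Hence tw(G) = 1 exactly.

1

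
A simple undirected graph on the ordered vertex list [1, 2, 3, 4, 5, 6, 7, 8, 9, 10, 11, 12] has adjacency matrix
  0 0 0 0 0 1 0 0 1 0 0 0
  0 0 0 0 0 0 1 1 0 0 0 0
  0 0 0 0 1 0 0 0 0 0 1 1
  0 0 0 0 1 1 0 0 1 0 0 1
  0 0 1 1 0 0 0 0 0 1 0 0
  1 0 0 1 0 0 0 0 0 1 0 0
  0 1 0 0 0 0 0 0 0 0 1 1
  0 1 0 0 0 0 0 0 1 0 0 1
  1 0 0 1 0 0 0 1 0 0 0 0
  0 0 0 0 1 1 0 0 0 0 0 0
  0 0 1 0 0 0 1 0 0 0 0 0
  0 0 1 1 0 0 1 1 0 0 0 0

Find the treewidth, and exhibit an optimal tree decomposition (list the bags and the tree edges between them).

Each bag holds 4 vertices, so the decomposition has width 3, which upper-bounds the treewidth. For the lower bound: the 4 vertex sets {2,7,11}, {3}, {12}, {4,5,8,9} are disjoint, each induces a connected subgraph, and every pair is joined by at least one edge of G. Contracting each set to a single vertex therefore yields K_{4} as a minor, and since treewidth is minor-monotone, tw(G) ≥ tw(K_{4}) = 3. The upper and lower bounds meet at 3, so that is the treewidth.

Treewidth 3.
One optimal decomposition is:
Bags: B1 = {2, 3, 7, 11}  B2 = {2, 3, 7, 12}  B3 = {2, 3, 8, 12}  B4 = {3, 5, 8, 12}  B5 = {4, 5, 8, 12}  B6 = {4, 5, 8, 9}  B7 = {4, 5, 9, 10}  B8 = {4, 6, 9, 10}  B9 = {1, 6, 9, 10}
Tree: B1–B2, B2–B3, B3–B4, B4–B5, B5–B6, B6–B7, B7–B8, B8–B9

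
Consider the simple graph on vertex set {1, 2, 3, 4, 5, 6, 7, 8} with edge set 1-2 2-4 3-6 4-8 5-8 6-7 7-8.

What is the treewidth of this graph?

1

A width-1 tree decomposition is:
Bags: B1 = {2, 4}  B2 = {4, 8}  B3 = {5, 8}  B4 = {7, 8}  B5 = {6, 7}  B6 = {1, 2}  B7 = {3, 6}
Tree: B1–B2, B2–B3, B3–B4, B4–B5, B1–B6, B5–B7
Each bag holds 2 vertices, so the decomposition has width 1, which upper-bounds the treewidth. Since G has at least one edge (e.g. 2–4), it is not an edgeless graph, so tw(G) ≥ 1. Therefore the treewidth is 1.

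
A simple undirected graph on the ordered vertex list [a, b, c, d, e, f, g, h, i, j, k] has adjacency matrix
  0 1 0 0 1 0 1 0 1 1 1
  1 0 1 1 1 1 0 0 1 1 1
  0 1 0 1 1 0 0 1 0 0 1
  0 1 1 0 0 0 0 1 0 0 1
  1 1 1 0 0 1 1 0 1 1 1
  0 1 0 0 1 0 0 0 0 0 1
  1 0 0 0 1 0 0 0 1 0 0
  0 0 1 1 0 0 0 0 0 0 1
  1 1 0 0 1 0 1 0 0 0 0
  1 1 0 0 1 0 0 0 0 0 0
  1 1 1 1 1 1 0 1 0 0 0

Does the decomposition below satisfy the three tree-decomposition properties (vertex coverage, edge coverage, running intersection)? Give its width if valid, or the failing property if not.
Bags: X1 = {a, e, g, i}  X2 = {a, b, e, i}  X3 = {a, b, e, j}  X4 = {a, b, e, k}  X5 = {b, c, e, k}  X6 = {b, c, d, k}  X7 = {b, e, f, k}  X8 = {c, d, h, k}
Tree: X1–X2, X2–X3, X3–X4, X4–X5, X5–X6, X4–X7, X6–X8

Every vertex of G appears in some bag (union = {a, b, c, d, e, f, g, h, i, j, k}); every edge is covered by a bag; and for each vertex v the set of bags containing v is connected in the bag tree. The decomposition is therefore valid. The largest bag has 4 vertices, so the width is 3.

Yes; width 3.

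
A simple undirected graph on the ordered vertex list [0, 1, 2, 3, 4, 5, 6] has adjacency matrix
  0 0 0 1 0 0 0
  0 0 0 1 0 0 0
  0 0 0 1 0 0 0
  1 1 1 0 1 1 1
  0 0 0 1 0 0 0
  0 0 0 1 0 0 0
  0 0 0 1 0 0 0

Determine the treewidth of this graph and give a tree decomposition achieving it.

Every bag has size at most 2, so the width is 2 − 1 = 1 and tw(G) ≤ 1. Any graph with an edge has treewidth ≥ 1, and G has the edge 3–4. Therefore the treewidth is 1.

Treewidth 1.
One such decomposition:
Bags: B1 = {3, 4}  B2 = {0, 3}  B3 = {3, 5}  B4 = {2, 3}  B5 = {3, 6}  B6 = {1, 3}
Tree: B1–B2, B1–B3, B2–B4, B4–B5, B1–B6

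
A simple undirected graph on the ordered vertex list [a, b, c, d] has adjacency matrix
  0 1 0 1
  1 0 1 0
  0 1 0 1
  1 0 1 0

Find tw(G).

2

A width-2 tree decomposition is:
Bags: B1 = {a, b, c}  B2 = {a, c, d}
Tree: B1–B2
Each bag holds 3 vertices, so the decomposition has width 2, which upper-bounds the treewidth. The edges a–b–c–d–a form a cycle, so G is not a tree and its treewidth is at least 2. Therefore the treewidth is 2.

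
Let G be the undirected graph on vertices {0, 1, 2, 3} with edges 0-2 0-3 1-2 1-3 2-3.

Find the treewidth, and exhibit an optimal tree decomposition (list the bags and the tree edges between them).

Every bag has size at most 3, so the width is 3 − 1 = 2 and tw(G) ≤ 2. Conversely, {0, 2, 3} is a clique of size 3, and the vertices of any clique must share a bag in every tree decomposition; so some bag has ≥ 3 vertices and tw(G) ≥ 2. Therefore the treewidth is 2.

Treewidth 2.
One optimal decomposition is:
Bags: B1 = {0, 2, 3}  B2 = {1, 2, 3}
Tree: B1–B2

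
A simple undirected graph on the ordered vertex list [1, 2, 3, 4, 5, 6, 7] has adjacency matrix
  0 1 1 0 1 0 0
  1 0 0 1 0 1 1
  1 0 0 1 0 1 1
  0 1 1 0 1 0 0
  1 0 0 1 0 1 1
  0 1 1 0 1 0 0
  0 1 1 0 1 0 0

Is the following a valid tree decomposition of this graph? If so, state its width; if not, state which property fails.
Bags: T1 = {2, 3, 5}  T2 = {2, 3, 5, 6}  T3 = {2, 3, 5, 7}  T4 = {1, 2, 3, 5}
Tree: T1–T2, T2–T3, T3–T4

A tree decomposition must satisfy three properties: every vertex lies in some bag; for every edge, both endpoints lie together in some bag; and for every vertex, the bags containing it form a connected subtree. Here vertex 4 appears in no bag, so the decomposition is invalid.

No — vertex 4 appears in no bag.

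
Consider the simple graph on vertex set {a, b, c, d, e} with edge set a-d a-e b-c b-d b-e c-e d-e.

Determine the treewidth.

A width-2 tree decomposition is:
Bags: B1 = {a, d, e}  B2 = {b, d, e}  B3 = {b, c, e}
Tree: B1–B2, B2–B3
The largest bag has 3 vertices, giving width 2; this decomposition certifies tw(G) ≤ 2. For the lower bound, the 3 vertices {a, d, e} are pairwise adjacent, and any tree decomposition puts a clique entirely inside one bag — forcing width ≥ 2. The upper and lower bounds meet at 2, so that is the treewidth.

2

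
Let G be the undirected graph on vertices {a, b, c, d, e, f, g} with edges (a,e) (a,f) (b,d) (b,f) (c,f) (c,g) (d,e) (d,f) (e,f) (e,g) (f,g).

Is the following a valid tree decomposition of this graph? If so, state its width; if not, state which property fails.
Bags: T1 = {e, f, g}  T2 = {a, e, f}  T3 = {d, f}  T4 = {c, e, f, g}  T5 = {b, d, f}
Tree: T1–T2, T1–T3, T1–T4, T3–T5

A tree decomposition must satisfy three properties: every vertex lies in some bag; for every edge, both endpoints lie together in some bag; and for every vertex, the bags containing it form a connected subtree. Here edge (e,d) lies in no bag, so the decomposition is invalid.

No — edge (e,d) lies in no bag.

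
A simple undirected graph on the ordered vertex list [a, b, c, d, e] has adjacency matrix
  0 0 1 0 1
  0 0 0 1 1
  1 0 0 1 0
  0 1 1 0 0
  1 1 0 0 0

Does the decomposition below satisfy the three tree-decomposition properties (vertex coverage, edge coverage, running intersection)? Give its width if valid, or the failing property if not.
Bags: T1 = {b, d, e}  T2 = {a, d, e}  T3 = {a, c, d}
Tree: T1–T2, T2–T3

Yes; width 2.

Every vertex of G appears in some bag (union = {a, b, c, d, e}); every edge is covered by a bag; and for each vertex v the set of bags containing v is connected in the bag tree. The decomposition is therefore valid. The largest bag has 3 vertices, so the width is 2.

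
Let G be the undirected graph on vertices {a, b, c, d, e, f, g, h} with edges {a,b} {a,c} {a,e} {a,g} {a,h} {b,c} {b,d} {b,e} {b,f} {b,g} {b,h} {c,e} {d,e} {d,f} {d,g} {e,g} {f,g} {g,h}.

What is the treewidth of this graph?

A width-3 tree decomposition is:
Bags: B1 = {b, d, f, g}  B2 = {b, d, e, g}  B3 = {a, b, e, g}  B4 = {a, b, g, h}  B5 = {a, b, c, e}
Tree: B1–B2, B2–B3, B3–B4, B3–B5
Each bag holds 4 vertices, so the decomposition has width 3, which upper-bounds the treewidth. On the other hand G contains the 4-clique {b, d, e, g}. A clique must lie in a single bag of any decomposition, so no decomposition can have width below 3. Hence tw(G) = 3 exactly.

3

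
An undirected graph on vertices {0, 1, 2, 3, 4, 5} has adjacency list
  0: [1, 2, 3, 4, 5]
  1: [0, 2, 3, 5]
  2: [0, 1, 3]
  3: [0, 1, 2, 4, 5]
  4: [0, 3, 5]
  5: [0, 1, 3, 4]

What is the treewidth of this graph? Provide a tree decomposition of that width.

Every bag has size at most 4, so the width is 4 − 1 = 3 and tw(G) ≤ 3. On the other hand G contains the 4-clique {0, 1, 2, 3}. A clique must lie in a single bag of any decomposition, so no decomposition can have width below 3. Hence tw(G) = 3 exactly.

Treewidth 3.
Bags: B1 = {0, 1, 2, 3}  B2 = {0, 1, 3, 5}  B3 = {0, 3, 4, 5}
Tree: B1–B2, B2–B3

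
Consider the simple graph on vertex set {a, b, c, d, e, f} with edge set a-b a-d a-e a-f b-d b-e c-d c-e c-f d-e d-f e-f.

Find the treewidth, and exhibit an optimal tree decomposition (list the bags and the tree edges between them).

Treewidth 3.
One optimal decomposition is:
Bags: B1 = {a, d, e, f}  B2 = {c, d, e, f}  B3 = {a, b, d, e}
Tree: B1–B2, B1–B3

The largest bag has 4 vertices, giving width 3; this decomposition certifies tw(G) ≤ 3. Conversely, {c, d, e, f} is a clique of size 4, and the vertices of any clique must share a bag in every tree decomposition; so some bag has ≥ 4 vertices and tw(G) ≥ 3. Therefore the treewidth is 3.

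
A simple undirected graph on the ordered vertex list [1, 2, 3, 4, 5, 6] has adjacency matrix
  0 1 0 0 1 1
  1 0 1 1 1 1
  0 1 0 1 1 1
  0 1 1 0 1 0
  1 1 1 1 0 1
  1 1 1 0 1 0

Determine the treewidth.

3

A width-3 tree decomposition is:
Bags: B1 = {1, 2, 5, 6}  B2 = {2, 3, 5, 6}  B3 = {2, 3, 4, 5}
Tree: B1–B2, B2–B3
The largest bag has 4 vertices, giving width 3; this decomposition certifies tw(G) ≤ 3. On the other hand G contains the 4-clique {1, 2, 5, 6}. A clique must lie in a single bag of any decomposition, so no decomposition can have width below 3. Hence tw(G) = 3 exactly.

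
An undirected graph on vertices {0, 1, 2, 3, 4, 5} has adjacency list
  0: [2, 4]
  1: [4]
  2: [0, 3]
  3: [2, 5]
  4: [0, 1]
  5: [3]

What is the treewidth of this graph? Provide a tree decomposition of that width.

Every bag has size at most 2, so the width is 2 − 1 = 1 and tw(G) ≤ 1. G has an edge, so its treewidth is at least 1. Therefore the treewidth is 1.

Treewidth 1.
One such decomposition:
Bags: B1 = {1, 4}  B2 = {0, 4}  B3 = {0, 2}  B4 = {2, 3}  B5 = {3, 5}
Tree: B1–B2, B2–B3, B3–B4, B4–B5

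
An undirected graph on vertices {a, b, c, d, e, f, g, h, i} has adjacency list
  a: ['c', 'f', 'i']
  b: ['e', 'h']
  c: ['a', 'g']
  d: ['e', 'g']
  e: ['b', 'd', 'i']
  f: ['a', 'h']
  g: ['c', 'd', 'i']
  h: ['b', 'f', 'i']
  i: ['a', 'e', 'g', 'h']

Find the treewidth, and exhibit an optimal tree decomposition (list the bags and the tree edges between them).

Treewidth 3.
Bags: B1 = {a, c, f, g}  B2 = {a, f, g, i}  B3 = {f, g, h, i}  B4 = {d, g, h, i}  B5 = {d, e, h, i}  B6 = {b, d, e, h}
Tree: B1–B2, B2–B3, B3–B4, B4–B5, B5–B6

Every bag has size at most 4, so the width is 4 − 1 = 3 and tw(G) ≤ 3. For the lower bound: the 4 vertex sets {a,c,f}, {g}, {i}, {b,d,e,h} are disjoint, each induces a connected subgraph, and every pair is joined by at least one edge of G. Contracting each set to a single vertex therefore yields K_{4} as a minor, and since treewidth is minor-monotone, tw(G) ≥ tw(K_{4}) = 3. The upper and lower bounds meet at 3, so that is the treewidth.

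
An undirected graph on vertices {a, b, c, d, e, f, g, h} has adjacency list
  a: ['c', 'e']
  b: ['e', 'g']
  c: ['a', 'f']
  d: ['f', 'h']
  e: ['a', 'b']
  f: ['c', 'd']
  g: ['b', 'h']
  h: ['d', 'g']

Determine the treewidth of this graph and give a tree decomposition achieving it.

Treewidth 2.
One such decomposition:
Bags: B1 = {b, g, h}  B2 = {b, d, h}  B3 = {b, d, f}  B4 = {b, c, f}  B5 = {a, b, c}  B6 = {a, b, e}
Tree: B1–B2, B2–B3, B3–B4, B4–B5, B5–B6

The largest bag has 3 vertices, giving width 2; this decomposition certifies tw(G) ≤ 2. Since b–g–h–d–f–c–a–e–b is a cycle in G, G is not acyclic. Forests are exactly the graphs of treewidth ≤ 1, so tw(G) ≥ 2. The upper and lower bounds meet at 2, so that is the treewidth.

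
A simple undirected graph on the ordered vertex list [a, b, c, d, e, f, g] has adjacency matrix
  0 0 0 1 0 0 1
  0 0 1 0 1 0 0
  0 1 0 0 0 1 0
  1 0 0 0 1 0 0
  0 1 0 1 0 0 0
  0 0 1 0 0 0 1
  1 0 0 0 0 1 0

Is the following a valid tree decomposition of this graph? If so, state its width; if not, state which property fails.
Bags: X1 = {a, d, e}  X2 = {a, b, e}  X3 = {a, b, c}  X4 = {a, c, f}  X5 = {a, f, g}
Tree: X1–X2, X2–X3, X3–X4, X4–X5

Every vertex of G appears in some bag (union = {a, b, c, d, e, f, g}); every edge is covered by a bag; and for each vertex v the set of bags containing v is connected in the bag tree. The decomposition is therefore valid. The largest bag has 3 vertices, so the width is 2.

Yes; width 2.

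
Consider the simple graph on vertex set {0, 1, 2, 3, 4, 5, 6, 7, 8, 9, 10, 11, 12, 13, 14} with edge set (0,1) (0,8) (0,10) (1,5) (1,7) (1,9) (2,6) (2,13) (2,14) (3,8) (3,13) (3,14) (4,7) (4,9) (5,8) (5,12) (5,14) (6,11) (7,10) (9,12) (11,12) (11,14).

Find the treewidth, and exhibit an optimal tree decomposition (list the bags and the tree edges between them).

Treewidth 3.
Bags: B1 = {2, 6, 11, 13}  B2 = {2, 11, 13, 14}  B3 = {3, 11, 13, 14}  B4 = {3, 11, 12, 14}  B5 = {3, 5, 12, 14}  B6 = {3, 5, 8, 12}  B7 = {5, 8, 9, 12}  B8 = {1, 5, 8, 9}  B9 = {0, 1, 8, 9}  B10 = {0, 1, 4, 9}  B11 = {0, 1, 4, 7}  B12 = {0, 4, 7, 10}
Tree: B1–B2, B2–B3, B3–B4, B4–B5, B5–B6, B6–B7, B7–B8, B8–B9, B9–B10, B10–B11, B11–B12

The largest bag has 4 vertices, giving width 3; this decomposition certifies tw(G) ≤ 3. For the lower bound: the 4 vertex sets {2,6,13}, {11}, {14}, {3,5,8,12} are disjoint, each induces a connected subgraph, and every pair is joined by at least one edge of G. Contracting each set to a single vertex therefore yields K_{4} as a minor, and since treewidth is minor-monotone, tw(G) ≥ tw(K_{4}) = 3. The upper and lower bounds meet at 3, so that is the treewidth.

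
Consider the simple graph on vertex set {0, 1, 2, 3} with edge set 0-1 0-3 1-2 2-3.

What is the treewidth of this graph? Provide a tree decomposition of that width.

Each bag holds 3 vertices, so the decomposition has width 2, which upper-bounds the treewidth. For the lower bound, G contains the cycle 3–0–1–2–3, so G is not a forest; only forests have treewidth ≤ 1, hence tw(G) ≥ 2. Therefore the treewidth is 2.

Treewidth 2.
Bags: B1 = {0, 1, 3}  B2 = {1, 2, 3}
Tree: B1–B2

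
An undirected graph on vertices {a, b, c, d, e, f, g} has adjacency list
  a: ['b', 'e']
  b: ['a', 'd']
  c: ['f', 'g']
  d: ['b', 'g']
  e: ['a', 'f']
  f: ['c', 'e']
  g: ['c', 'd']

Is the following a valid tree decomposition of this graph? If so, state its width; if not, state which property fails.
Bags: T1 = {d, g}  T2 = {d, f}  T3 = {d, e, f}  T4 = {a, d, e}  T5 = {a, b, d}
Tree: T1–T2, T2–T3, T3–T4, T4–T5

No — vertex c appears in no bag.

A tree decomposition must satisfy three properties: every vertex lies in some bag; for every edge, both endpoints lie together in some bag; and for every vertex, the bags containing it form a connected subtree. Here vertex c appears in no bag, so the decomposition is invalid.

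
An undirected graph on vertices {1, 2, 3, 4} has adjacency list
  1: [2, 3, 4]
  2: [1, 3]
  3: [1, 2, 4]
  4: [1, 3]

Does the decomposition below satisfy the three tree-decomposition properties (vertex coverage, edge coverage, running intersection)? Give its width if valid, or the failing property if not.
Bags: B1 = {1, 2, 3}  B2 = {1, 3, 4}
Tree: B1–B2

Yes; width 2.

Every vertex of G appears in some bag (union = {1, 2, 3, 4}); every edge is covered by a bag; and for each vertex v the set of bags containing v is connected in the bag tree. The decomposition is therefore valid. The largest bag has 3 vertices, so the width is 2.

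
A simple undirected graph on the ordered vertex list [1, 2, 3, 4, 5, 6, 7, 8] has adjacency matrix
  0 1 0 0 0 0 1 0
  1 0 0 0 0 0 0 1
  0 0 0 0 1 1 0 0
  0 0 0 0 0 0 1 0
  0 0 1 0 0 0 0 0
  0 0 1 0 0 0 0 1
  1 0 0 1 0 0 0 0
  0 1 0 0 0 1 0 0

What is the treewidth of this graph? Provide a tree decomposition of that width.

Treewidth 1.
One optimal decomposition is:
Bags: B1 = {3, 5}  B2 = {3, 6}  B3 = {6, 8}  B4 = {2, 8}  B5 = {1, 2}  B6 = {1, 7}  B7 = {4, 7}
Tree: B1–B2, B2–B3, B3–B4, B4–B5, B5–B6, B6–B7

Each bag holds 2 vertices, so the decomposition has width 1, which upper-bounds the treewidth. Since G has at least one edge (e.g. 5–3), it is not an edgeless graph, so tw(G) ≥ 1. The upper and lower bounds meet at 1, so that is the treewidth.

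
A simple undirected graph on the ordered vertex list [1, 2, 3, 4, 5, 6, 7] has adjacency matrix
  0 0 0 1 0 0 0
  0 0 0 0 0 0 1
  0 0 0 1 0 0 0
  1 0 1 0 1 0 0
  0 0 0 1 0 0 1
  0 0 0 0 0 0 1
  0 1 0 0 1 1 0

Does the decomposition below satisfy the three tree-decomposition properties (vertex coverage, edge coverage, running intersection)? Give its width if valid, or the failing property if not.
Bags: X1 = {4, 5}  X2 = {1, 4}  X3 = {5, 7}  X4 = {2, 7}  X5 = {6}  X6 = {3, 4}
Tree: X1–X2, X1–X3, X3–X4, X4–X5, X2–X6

No — edge (7,6) lies in no bag.

A tree decomposition must satisfy three properties: every vertex lies in some bag; for every edge, both endpoints lie together in some bag; and for every vertex, the bags containing it form a connected subtree. Here edge (7,6) lies in no bag, so the decomposition is invalid.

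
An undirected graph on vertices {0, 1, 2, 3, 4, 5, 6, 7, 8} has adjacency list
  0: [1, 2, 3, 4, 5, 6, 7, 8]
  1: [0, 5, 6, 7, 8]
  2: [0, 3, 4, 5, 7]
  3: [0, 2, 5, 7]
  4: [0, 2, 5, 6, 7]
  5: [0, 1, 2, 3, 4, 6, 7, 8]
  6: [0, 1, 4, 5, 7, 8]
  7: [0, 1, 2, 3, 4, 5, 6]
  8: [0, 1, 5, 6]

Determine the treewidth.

A width-4 tree decomposition is:
Bags: B1 = {0, 4, 5, 6, 7}  B2 = {0, 2, 4, 5, 7}  B3 = {0, 1, 5, 6, 7}  B4 = {0, 2, 3, 5, 7}  B5 = {0, 1, 5, 6, 8}
Tree: B1–B2, B1–B3, B2–B4, B3–B5
Every bag has size at most 5, so the width is 5 − 1 = 4 and tw(G) ≤ 4. For the lower bound, the 5 vertices {0, 1, 5, 6, 8} are pairwise adjacent, and any tree decomposition puts a clique entirely inside one bag — forcing width ≥ 4. Combining the bounds, tw(G) = 4.

4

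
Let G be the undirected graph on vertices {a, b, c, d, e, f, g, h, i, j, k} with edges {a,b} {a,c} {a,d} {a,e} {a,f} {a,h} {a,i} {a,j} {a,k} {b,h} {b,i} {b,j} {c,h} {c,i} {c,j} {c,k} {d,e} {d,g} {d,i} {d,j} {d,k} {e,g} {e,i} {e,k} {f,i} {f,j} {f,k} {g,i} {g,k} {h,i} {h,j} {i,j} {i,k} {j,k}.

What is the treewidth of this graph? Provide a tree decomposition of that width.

Treewidth 4.
One such decomposition:
Bags: B1 = {a, d, e, i, k}  B2 = {a, d, i, j, k}  B3 = {a, c, i, j, k}  B4 = {a, f, i, j, k}  B5 = {a, c, h, i, j}  B6 = {a, b, h, i, j}  B7 = {d, e, g, i, k}
Tree: B1–B2, B2–B3, B3–B4, B3–B5, B5–B6, B1–B7

Every bag has size at most 5, so the width is 5 − 1 = 4 and tw(G) ≤ 4. For the lower bound, the 5 vertices {d, e, g, i, k} are pairwise adjacent, and any tree decomposition puts a clique entirely inside one bag — forcing width ≥ 4. Therefore the treewidth is 4.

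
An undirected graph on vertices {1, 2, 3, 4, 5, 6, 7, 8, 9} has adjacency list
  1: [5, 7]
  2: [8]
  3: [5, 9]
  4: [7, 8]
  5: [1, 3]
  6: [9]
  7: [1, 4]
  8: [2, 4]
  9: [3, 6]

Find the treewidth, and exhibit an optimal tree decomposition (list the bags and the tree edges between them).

Every bag has size at most 2, so the width is 2 − 1 = 1 and tw(G) ≤ 1. Any graph with an edge has treewidth ≥ 1, and G has the edge 6–9. Combining the bounds, tw(G) = 1.

Treewidth 1.
One optimal decomposition is:
Bags: B1 = {6, 9}  B2 = {3, 9}  B3 = {3, 5}  B4 = {1, 5}  B5 = {1, 7}  B6 = {4, 7}  B7 = {4, 8}  B8 = {2, 8}
Tree: B1–B2, B2–B3, B3–B4, B4–B5, B5–B6, B6–B7, B7–B8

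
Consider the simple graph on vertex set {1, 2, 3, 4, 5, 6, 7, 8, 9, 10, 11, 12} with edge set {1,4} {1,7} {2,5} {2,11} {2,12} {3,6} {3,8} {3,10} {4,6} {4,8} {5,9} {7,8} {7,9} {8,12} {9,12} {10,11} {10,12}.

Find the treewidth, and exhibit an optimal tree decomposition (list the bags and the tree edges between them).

Treewidth 3.
Bags: B1 = {1, 3, 4, 6}  B2 = {1, 3, 4, 8}  B3 = {1, 3, 7, 8}  B4 = {3, 7, 8, 10}  B5 = {7, 8, 10, 12}  B6 = {7, 9, 10, 12}  B7 = {9, 10, 11, 12}  B8 = {2, 9, 11, 12}  B9 = {2, 5, 9, 11}
Tree: B1–B2, B2–B3, B3–B4, B4–B5, B5–B6, B6–B7, B7–B8, B8–B9

Each bag holds 4 vertices, so the decomposition has width 3, which upper-bounds the treewidth. For the lower bound: the 4 vertex sets {1,4,6}, {3}, {8}, {7,9,10,12} are disjoint, each induces a connected subgraph, and every pair is joined by at least one edge of G. Contracting each set to a single vertex therefore yields K_{4} as a minor, and since treewidth is minor-monotone, tw(G) ≥ tw(K_{4}) = 3. Therefore the treewidth is 3.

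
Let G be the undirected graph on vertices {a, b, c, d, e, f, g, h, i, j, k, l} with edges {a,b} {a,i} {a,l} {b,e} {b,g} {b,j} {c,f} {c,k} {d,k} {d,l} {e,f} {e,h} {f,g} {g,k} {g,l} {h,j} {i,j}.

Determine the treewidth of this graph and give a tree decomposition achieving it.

Each bag holds 4 vertices, so the decomposition has width 3, which upper-bounds the treewidth. For the lower bound: the 4 vertex sets {h,i,j}, {e}, {b}, {a,f,g,l} are disjoint, each induces a connected subgraph, and every pair is joined by at least one edge of G. Contracting each set to a single vertex therefore yields K_{4} as a minor, and since treewidth is minor-monotone, tw(G) ≥ tw(K_{4}) = 3. Hence tw(G) = 3 exactly.

Treewidth 3.
Bags: B1 = {e, h, i, j}  B2 = {b, e, i, j}  B3 = {a, b, e, i}  B4 = {a, b, e, f}  B5 = {a, b, f, g}  B6 = {a, f, g, l}  B7 = {c, f, g, l}  B8 = {c, g, k, l}  B9 = {c, d, k, l}
Tree: B1–B2, B2–B3, B3–B4, B4–B5, B5–B6, B6–B7, B7–B8, B8–B9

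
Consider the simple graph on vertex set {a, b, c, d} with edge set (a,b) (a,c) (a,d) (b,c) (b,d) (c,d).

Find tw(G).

A width-3 tree decomposition is:
Bags: B1 = {a, b, c, d}
Tree: (single bag)
With just one bag of size 4, the width is 4 − 1 = 3, so tw(G) ≤ 3. On the other hand G contains the 4-clique {a, b, c, d}. A clique must lie in a single bag of any decomposition, so no decomposition can have width below 3. Therefore the treewidth is 3.

3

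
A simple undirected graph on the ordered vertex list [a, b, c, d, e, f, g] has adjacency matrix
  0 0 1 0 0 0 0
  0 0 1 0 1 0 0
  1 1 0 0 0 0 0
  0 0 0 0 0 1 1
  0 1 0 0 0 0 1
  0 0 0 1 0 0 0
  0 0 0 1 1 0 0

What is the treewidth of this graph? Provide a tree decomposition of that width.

The largest bag has 2 vertices, giving width 1; this decomposition certifies tw(G) ≤ 1. Any graph with an edge has treewidth ≥ 1, and G has the edge a–c. Therefore the treewidth is 1.

Treewidth 1.
One such decomposition:
Bags: B1 = {a, c}  B2 = {b, c}  B3 = {b, e}  B4 = {e, g}  B5 = {d, g}  B6 = {d, f}
Tree: B1–B2, B2–B3, B3–B4, B4–B5, B5–B6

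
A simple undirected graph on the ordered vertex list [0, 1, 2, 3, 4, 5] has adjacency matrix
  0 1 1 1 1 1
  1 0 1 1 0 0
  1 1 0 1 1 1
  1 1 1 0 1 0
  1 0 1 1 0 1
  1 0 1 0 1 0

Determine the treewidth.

A width-3 tree decomposition is:
Bags: B1 = {0, 2, 3, 4}  B2 = {0, 2, 4, 5}  B3 = {0, 1, 2, 3}
Tree: B1–B2, B1–B3
Every bag has size at most 4, so the width is 4 − 1 = 3 and tw(G) ≤ 3. On the other hand G contains the 4-clique {0, 1, 2, 3}. A clique must lie in a single bag of any decomposition, so no decomposition can have width below 3. Hence tw(G) = 3 exactly.

3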